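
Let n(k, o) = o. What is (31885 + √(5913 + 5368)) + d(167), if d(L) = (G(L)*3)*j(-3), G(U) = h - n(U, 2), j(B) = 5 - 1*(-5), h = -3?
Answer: 31735 + √11281 ≈ 31841.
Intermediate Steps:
j(B) = 10 (j(B) = 5 + 5 = 10)
G(U) = -5 (G(U) = -3 - 1*2 = -3 - 2 = -5)
d(L) = -150 (d(L) = -5*3*10 = -15*10 = -150)
(31885 + √(5913 + 5368)) + d(167) = (31885 + √(5913 + 5368)) - 150 = (31885 + √11281) - 150 = 31735 + √11281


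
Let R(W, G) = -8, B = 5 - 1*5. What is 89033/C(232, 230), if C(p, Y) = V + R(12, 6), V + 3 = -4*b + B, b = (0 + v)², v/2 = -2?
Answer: -89033/75 ≈ -1187.1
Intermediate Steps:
v = -4 (v = 2*(-2) = -4)
B = 0 (B = 5 - 5 = 0)
b = 16 (b = (0 - 4)² = (-4)² = 16)
V = -67 (V = -3 + (-4*16 + 0) = -3 + (-64 + 0) = -3 - 64 = -67)
C(p, Y) = -75 (C(p, Y) = -67 - 8 = -75)
89033/C(232, 230) = 89033/(-75) = 89033*(-1/75) = -89033/75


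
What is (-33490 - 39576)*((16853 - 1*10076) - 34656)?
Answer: 2037007014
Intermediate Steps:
(-33490 - 39576)*((16853 - 1*10076) - 34656) = -73066*((16853 - 10076) - 34656) = -73066*(6777 - 34656) = -73066*(-27879) = 2037007014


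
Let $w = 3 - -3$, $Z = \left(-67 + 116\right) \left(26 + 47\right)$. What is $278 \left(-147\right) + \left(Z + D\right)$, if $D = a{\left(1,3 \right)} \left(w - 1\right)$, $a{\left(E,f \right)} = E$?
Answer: $-37284$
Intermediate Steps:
$Z = 3577$ ($Z = 49 \cdot 73 = 3577$)
$w = 6$ ($w = 3 + 3 = 6$)
$D = 5$ ($D = 1 \left(6 - 1\right) = 1 \cdot 5 = 5$)
$278 \left(-147\right) + \left(Z + D\right) = 278 \left(-147\right) + \left(3577 + 5\right) = -40866 + 3582 = -37284$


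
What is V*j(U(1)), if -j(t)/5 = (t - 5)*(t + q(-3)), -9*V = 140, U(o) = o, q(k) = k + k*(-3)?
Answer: -19600/9 ≈ -2177.8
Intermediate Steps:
q(k) = -2*k (q(k) = k - 3*k = -2*k)
V = -140/9 (V = -⅑*140 = -140/9 ≈ -15.556)
j(t) = -5*(-5 + t)*(6 + t) (j(t) = -5*(t - 5)*(t - 2*(-3)) = -5*(-5 + t)*(t + 6) = -5*(-5 + t)*(6 + t))
V*j(U(1)) = -140*(150 - 5*1 - 5*1²)/9 = -140*(150 - 5 - 5*1)/9 = -140*(150 - 5 - 5)/9 = -140/9*140 = -19600/9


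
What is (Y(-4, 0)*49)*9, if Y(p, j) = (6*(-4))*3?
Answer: -31752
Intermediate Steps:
Y(p, j) = -72 (Y(p, j) = -24*3 = -72)
(Y(-4, 0)*49)*9 = -72*49*9 = -3528*9 = -31752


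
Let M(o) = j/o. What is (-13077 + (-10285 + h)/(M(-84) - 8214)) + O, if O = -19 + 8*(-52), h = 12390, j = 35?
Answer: -1331943636/98573 ≈ -13512.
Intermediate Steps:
O = -435 (O = -19 - 416 = -435)
M(o) = 35/o
(-13077 + (-10285 + h)/(M(-84) - 8214)) + O = (-13077 + (-10285 + 12390)/(35/(-84) - 8214)) - 435 = (-13077 + 2105/(35*(-1/84) - 8214)) - 435 = (-13077 + 2105/(-5/12 - 8214)) - 435 = (-13077 + 2105/(-98573/12)) - 435 = (-13077 + 2105*(-12/98573)) - 435 = (-13077 - 25260/98573) - 435 = -1289064381/98573 - 435 = -1331943636/98573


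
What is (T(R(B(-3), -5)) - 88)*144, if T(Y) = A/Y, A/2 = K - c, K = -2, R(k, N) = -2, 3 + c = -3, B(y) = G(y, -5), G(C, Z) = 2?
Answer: -13248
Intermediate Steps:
B(y) = 2
c = -6 (c = -3 - 3 = -6)
A = 8 (A = 2*(-2 - 1*(-6)) = 2*(-2 + 6) = 2*4 = 8)
T(Y) = 8/Y
(T(R(B(-3), -5)) - 88)*144 = (8/(-2) - 88)*144 = (8*(-½) - 88)*144 = (-4 - 88)*144 = -92*144 = -13248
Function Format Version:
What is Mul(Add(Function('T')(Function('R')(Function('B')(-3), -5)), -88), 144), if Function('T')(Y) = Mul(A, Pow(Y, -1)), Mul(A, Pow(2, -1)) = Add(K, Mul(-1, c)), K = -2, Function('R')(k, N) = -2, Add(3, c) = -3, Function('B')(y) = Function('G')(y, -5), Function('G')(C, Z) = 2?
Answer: -13248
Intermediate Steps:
Function('B')(y) = 2
c = -6 (c = Add(-3, -3) = -6)
A = 8 (A = Mul(2, Add(-2, Mul(-1, -6))) = Mul(2, Add(-2, 6)) = Mul(2, 4) = 8)
Function('T')(Y) = Mul(8, Pow(Y, -1))
Mul(Add(Function('T')(Function('R')(Function('B')(-3), -5)), -88), 144) = Mul(Add(Mul(8, Pow(-2, -1)), -88), 144) = Mul(Add(Mul(8, Rational(-1, 2)), -88), 144) = Mul(Add(-4, -88), 144) = Mul(-92, 144) = -13248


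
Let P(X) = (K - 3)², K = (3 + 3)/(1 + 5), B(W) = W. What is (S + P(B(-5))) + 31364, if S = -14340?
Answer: 17028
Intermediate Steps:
K = 1 (K = 6/6 = 6*(⅙) = 1)
P(X) = 4 (P(X) = (1 - 3)² = (-2)² = 4)
(S + P(B(-5))) + 31364 = (-14340 + 4) + 31364 = -14336 + 31364 = 17028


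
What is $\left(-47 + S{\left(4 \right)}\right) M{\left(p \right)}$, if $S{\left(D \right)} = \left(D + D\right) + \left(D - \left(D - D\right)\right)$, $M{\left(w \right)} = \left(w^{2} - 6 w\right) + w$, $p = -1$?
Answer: $-210$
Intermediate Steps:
$M{\left(w \right)} = w^{2} - 5 w$
$S{\left(D \right)} = 3 D$ ($S{\left(D \right)} = 2 D + \left(D - 0\right) = 2 D + \left(D + 0\right) = 2 D + D = 3 D$)
$\left(-47 + S{\left(4 \right)}\right) M{\left(p \right)} = \left(-47 + 3 \cdot 4\right) \left(- (-5 - 1)\right) = \left(-47 + 12\right) \left(\left(-1\right) \left(-6\right)\right) = \left(-35\right) 6 = -210$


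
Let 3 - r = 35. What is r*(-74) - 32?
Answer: 2336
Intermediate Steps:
r = -32 (r = 3 - 1*35 = 3 - 35 = -32)
r*(-74) - 32 = -32*(-74) - 32 = 2368 - 32 = 2336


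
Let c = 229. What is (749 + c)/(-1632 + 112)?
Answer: -489/760 ≈ -0.64342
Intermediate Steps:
(749 + c)/(-1632 + 112) = (749 + 229)/(-1632 + 112) = 978/(-1520) = 978*(-1/1520) = -489/760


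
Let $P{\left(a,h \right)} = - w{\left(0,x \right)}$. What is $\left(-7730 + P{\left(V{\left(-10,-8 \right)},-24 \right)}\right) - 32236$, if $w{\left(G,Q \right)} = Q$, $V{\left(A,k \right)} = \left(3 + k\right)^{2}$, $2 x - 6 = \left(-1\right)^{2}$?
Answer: $- \frac{79939}{2} \approx -39970.0$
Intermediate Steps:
$x = \frac{7}{2}$ ($x = 3 + \frac{\left(-1\right)^{2}}{2} = 3 + \frac{1}{2} \cdot 1 = 3 + \frac{1}{2} = \frac{7}{2} \approx 3.5$)
$P{\left(a,h \right)} = - \frac{7}{2}$ ($P{\left(a,h \right)} = \left(-1\right) \frac{7}{2} = - \frac{7}{2}$)
$\left(-7730 + P{\left(V{\left(-10,-8 \right)},-24 \right)}\right) - 32236 = \left(-7730 - \frac{7}{2}\right) - 32236 = - \frac{15467}{2} - 32236 = - \frac{79939}{2}$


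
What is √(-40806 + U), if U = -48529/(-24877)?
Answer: I*√25252203198041/24877 ≈ 202.0*I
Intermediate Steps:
U = 48529/24877 (U = -48529*(-1/24877) = 48529/24877 ≈ 1.9508)
√(-40806 + U) = √(-40806 + 48529/24877) = √(-1015082333/24877) = I*√25252203198041/24877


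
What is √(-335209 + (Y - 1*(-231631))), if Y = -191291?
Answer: I*√294869 ≈ 543.02*I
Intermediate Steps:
√(-335209 + (Y - 1*(-231631))) = √(-335209 + (-191291 - 1*(-231631))) = √(-335209 + (-191291 + 231631)) = √(-335209 + 40340) = √(-294869) = I*√294869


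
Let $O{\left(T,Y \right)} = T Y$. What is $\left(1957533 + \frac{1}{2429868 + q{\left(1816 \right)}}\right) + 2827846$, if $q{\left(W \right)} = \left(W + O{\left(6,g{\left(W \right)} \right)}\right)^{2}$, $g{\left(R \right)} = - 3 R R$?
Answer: $\frac{16861575603423321589829}{3523561164836332} \approx 4.7854 \cdot 10^{6}$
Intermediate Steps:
$g{\left(R \right)} = - 3 R^{2}$
$q{\left(W \right)} = \left(W - 18 W^{2}\right)^{2}$ ($q{\left(W \right)} = \left(W + 6 \left(- 3 W^{2}\right)\right)^{2} = \left(W - 18 W^{2}\right)^{2}$)
$\left(1957533 + \frac{1}{2429868 + q{\left(1816 \right)}}\right) + 2827846 = \left(1957533 + \frac{1}{2429868 + 1816^{2} \left(1 - 32688\right)^{2}}\right) + 2827846 = \left(1957533 + \frac{1}{2429868 + 3297856 \left(1 - 32688\right)^{2}}\right) + 2827846 = \left(1957533 + \frac{1}{2429868 + 3297856 \left(-32687\right)^{2}}\right) + 2827846 = \left(1957533 + \frac{1}{2429868 + 3297856 \cdot 1068439969}\right) + 2827846 = \left(1957533 + \frac{1}{2429868 + 3523561162406464}\right) + 2827846 = \left(1957533 + \frac{1}{3523561164836332}\right) + 2827846 = \frac{6897487257685559488957}{3523561164836332} + 2827846 = \frac{16861575603423321589829}{3523561164836332}$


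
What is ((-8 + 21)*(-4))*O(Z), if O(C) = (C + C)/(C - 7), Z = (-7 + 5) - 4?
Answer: -48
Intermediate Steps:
Z = -6 (Z = -2 - 4 = -6)
O(C) = 2*C/(-7 + C) (O(C) = (2*C)/(-7 + C) = 2*C/(-7 + C))
((-8 + 21)*(-4))*O(Z) = ((-8 + 21)*(-4))*(2*(-6)/(-7 - 6)) = (13*(-4))*(2*(-6)/(-13)) = -104*(-6)*(-1)/13 = -52*12/13 = -48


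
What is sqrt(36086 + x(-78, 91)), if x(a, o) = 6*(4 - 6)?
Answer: sqrt(36074) ≈ 189.93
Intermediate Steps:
x(a, o) = -12 (x(a, o) = 6*(-2) = -12)
sqrt(36086 + x(-78, 91)) = sqrt(36086 - 12) = sqrt(36074)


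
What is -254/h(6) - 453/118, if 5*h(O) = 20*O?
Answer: -10211/708 ≈ -14.422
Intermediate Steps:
h(O) = 4*O (h(O) = (20*O)/5 = 4*O)
-254/h(6) - 453/118 = -254/(4*6) - 453/118 = -254/24 - 453*1/118 = -254*1/24 - 453/118 = -127/12 - 453/118 = -10211/708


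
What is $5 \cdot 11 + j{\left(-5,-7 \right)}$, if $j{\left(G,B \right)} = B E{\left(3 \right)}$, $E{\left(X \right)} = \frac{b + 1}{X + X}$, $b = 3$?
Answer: $\frac{151}{3} \approx 50.333$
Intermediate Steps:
$E{\left(X \right)} = \frac{2}{X}$ ($E{\left(X \right)} = \frac{3 + 1}{X + X} = \frac{4}{2 X} = 4 \frac{1}{2 X} = \frac{2}{X}$)
$j{\left(G,B \right)} = \frac{2 B}{3}$ ($j{\left(G,B \right)} = B \frac{2}{3} = \frac{2 B}{3}$)
$5 \cdot 11 + j{\left(-5,-7 \right)} = 5 \cdot 11 + \frac{2}{3} \left(-7\right) = 55 - \frac{14}{3} = \frac{151}{3}$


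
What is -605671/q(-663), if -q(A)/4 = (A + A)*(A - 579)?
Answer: 605671/6587568 ≈ 0.091941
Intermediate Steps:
q(A) = -8*A*(-579 + A) (q(A) = -4*(A + A)*(A - 579) = -4*2*A*(-579 + A) = -8*A*(-579 + A))
-605671/q(-663) = -605671*(-1/(5304*(579 - 1*(-663)))) = -605671*(-1/(5304*(579 + 663))) = -605671/(8*(-663)*1242) = -605671/(-6587568) = -605671*(-1/6587568) = 605671/6587568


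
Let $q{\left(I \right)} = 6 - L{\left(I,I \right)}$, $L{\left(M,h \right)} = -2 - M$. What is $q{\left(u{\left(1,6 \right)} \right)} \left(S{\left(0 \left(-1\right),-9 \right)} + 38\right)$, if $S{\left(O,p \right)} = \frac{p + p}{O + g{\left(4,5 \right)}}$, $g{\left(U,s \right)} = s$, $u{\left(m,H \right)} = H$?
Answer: $\frac{2408}{5} \approx 481.6$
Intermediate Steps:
$S{\left(O,p \right)} = \frac{2 p}{5 + O}$ ($S{\left(O,p \right)} = \frac{p + p}{O + 5} = \frac{2 p}{5 + O}$)
$q{\left(I \right)} = 8 + I$ ($q{\left(I \right)} = 6 - \left(-2 - I\right) = 6 + \left(2 + I\right) = 8 + I$)
$q{\left(u{\left(1,6 \right)} \right)} \left(S{\left(0 \left(-1\right),-9 \right)} + 38\right) = \left(8 + 6\right) \left(2 \left(-9\right) \frac{1}{5 + 0 \left(-1\right)} + 38\right) = 14 \left(2 \left(-9\right) \frac{1}{5 + 0} + 38\right) = 14 \left(2 \left(-9\right) \frac{1}{5} + 38\right) = 14 \left(- \frac{18}{5} + 38\right) = 14 \cdot \frac{172}{5} = \frac{2408}{5}$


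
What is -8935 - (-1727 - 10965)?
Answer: 3757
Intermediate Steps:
-8935 - (-1727 - 10965) = -8935 - 1*(-12692) = -8935 + 12692 = 3757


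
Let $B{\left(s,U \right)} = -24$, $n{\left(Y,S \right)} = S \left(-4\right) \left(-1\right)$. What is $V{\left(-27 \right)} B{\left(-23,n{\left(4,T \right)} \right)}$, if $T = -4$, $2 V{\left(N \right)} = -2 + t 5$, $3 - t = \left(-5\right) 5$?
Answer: $-1656$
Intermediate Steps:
$t = 28$ ($t = 3 - \left(-5\right) 5 = 3 - -25 = 3 + 25 = 28$)
$V{\left(N \right)} = 69$ ($V{\left(N \right)} = \frac{-2 + 28 \cdot 5}{2} = \frac{-2 + 140}{2} = \frac{1}{2} \cdot 138 = 69$)
$n{\left(Y,S \right)} = 4 S$ ($n{\left(Y,S \right)} = - 4 S \left(-1\right) = 4 S$)
$V{\left(-27 \right)} B{\left(-23,n{\left(4,T \right)} \right)} = 69 \left(-24\right) = -1656$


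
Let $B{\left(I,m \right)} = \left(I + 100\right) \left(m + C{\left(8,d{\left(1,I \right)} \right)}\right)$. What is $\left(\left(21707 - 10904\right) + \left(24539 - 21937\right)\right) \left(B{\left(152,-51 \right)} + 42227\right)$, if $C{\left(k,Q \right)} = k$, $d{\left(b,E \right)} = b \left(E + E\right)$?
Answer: $420796355$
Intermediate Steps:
$d{\left(b,E \right)} = 2 E b$ ($d{\left(b,E \right)} = b 2 E = 2 E b$)
$B{\left(I,m \right)} = \left(8 + m\right) \left(100 + I\right)$ ($B{\left(I,m \right)} = \left(I + 100\right) \left(m + 8\right) = \left(100 + I\right) \left(8 + m\right) = \left(8 + m\right) \left(100 + I\right)$)
$\left(\left(21707 - 10904\right) + \left(24539 - 21937\right)\right) \left(B{\left(152,-51 \right)} + 42227\right) = \left(\left(21707 - 10904\right) + \left(24539 - 21937\right)\right) \left(\left(800 + 8 \cdot 152 + 100 \left(-51\right) + 152 \left(-51\right)\right) + 42227\right) = \left(10803 + \left(24539 - 21937\right)\right) \left(\left(800 + 1216 - 5100 - 7752\right) + 42227\right) = \left(10803 + 2602\right) \left(-10836 + 42227\right) = 13405 \cdot 31391 = 420796355$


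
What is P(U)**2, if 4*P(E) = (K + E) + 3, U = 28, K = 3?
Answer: 289/4 ≈ 72.250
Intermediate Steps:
P(E) = 3/2 + E/4 (P(E) = ((3 + E) + 3)/4 = (6 + E)/4 = 3/2 + E/4)
P(U)**2 = (3/2 + (1/4)*28)**2 = (3/2 + 7)**2 = (17/2)**2 = 289/4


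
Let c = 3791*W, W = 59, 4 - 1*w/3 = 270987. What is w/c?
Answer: -812949/223669 ≈ -3.6346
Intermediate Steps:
w = -812949 (w = 12 - 3*270987 = 12 - 812961 = -812949)
c = 223669 (c = 3791*59 = 223669)
w/c = -812949/223669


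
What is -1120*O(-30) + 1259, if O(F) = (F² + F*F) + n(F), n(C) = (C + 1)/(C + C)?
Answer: -6045847/3 ≈ -2.0153e+6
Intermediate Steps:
n(C) = (1 + C)/(2*C) (n(C) = (1 + C)/((2*C)) = (1 + C)*(1/(2*C)) = (1 + C)/(2*C))
O(F) = 2*F² + (1 + F)/(2*F) (O(F) = (F² + F*F) + (1 + F)/(2*F) = (F² + F²) + (1 + F)/(2*F) = 2*F² + (1 + F)/(2*F))
-1120*O(-30) + 1259 = -560*(1 - 30 + 4*(-30)³)/(-30) + 1259 = -560*(-1)*(1 - 30 + 4*(-27000))/30 + 1259 = -560*(-1)*(1 - 30 - 108000)/30 + 1259 = -560*(-1)*(-108029)/30 + 1259 = -1120*108029/60 + 1259 = -6049624/3 + 1259 = -6045847/3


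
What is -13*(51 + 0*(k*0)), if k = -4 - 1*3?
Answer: -663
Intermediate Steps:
k = -7 (k = -4 - 3 = -7)
-13*(51 + 0*(k*0)) = -13*(51 + 0*(-7*0)) = -13*(51 + 0*0) = -13*(51 + 0) = -13*51 = -663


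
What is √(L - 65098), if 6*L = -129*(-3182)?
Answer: √3315 ≈ 57.576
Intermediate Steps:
L = 68413 (L = (-129*(-3182))/6 = (⅙)*410478 = 68413)
√(L - 65098) = √(68413 - 65098) = √3315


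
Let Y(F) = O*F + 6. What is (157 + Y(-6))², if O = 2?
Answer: 22801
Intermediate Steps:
Y(F) = 6 + 2*F (Y(F) = 2*F + 6 = 6 + 2*F)
(157 + Y(-6))² = (157 + (6 + 2*(-6)))² = (157 + (6 - 12))² = (157 - 6)² = 151² = 22801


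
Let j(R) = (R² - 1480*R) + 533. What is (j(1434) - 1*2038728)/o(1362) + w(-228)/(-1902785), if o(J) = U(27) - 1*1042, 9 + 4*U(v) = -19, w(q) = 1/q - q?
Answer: 912857723151653/455092894020 ≈ 2005.9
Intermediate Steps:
j(R) = 533 + R² - 1480*R
U(v) = -7 (U(v) = -9/4 + (¼)*(-19) = -9/4 - 19/4 = -7)
o(J) = -1049 (o(J) = -7 - 1*1042 = -7 - 1042 = -1049)
(j(1434) - 1*2038728)/o(1362) + w(-228)/(-1902785) = ((533 + 1434² - 1480*1434) - 1*2038728)/(-1049) + (1/(-228) - 1*(-228))/(-1902785) = ((533 + 2056356 - 2122320) - 2038728)*(-1/1049) + (-1/228 + 228)*(-1/1902785) = (-65431 - 2038728)*(-1/1049) + (51983/228)*(-1/1902785) = -2104159*(-1/1049) - 51983/433834980 = 2104159/1049 - 51983/433834980 = 912857723151653/455092894020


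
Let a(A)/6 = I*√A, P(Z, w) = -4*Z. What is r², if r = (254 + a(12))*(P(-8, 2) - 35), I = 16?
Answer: 1575972 + 877824*√3 ≈ 3.0964e+6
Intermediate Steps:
a(A) = 96*√A (a(A) = 6*(16*√A) = 96*√A)
r = -762 - 576*√3 (r = (254 + 96*√12)*(-4*(-8) - 35) = (254 + 96*(2*√3))*(32 - 35) = (254 + 192*√3)*(-3) = -762 - 576*√3 ≈ -1759.7)
r² = (-762 - 576*√3)²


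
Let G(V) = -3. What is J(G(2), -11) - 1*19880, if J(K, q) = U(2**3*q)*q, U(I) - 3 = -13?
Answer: -19770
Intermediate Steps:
U(I) = -10 (U(I) = 3 - 13 = -10)
J(K, q) = -10*q
J(G(2), -11) - 1*19880 = -10*(-11) - 1*19880 = 110 - 19880 = -19770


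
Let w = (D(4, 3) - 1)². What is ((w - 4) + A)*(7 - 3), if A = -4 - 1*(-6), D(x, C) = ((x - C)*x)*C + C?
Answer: 776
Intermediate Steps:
D(x, C) = C + C*x*(x - C) (D(x, C) = (x*(x - C))*C + C = C*x*(x - C) + C = C + C*x*(x - C))
A = 2 (A = -4 + 6 = 2)
w = 196 (w = (3*(1 + 4² - 1*3*4) - 1)² = (3*(1 + 16 - 12) - 1)² = (3*5 - 1)² = (15 - 1)² = 14² = 196)
((w - 4) + A)*(7 - 3) = ((196 - 4) + 2)*(7 - 3) = (192 + 2)*4 = 194*4 = 776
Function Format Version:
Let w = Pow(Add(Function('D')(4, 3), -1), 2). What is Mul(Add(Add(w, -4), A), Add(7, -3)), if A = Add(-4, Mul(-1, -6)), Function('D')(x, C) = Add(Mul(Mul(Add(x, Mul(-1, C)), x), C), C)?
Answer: 776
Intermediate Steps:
Function('D')(x, C) = Add(C, Mul(C, x, Add(x, Mul(-1, C)))) (Function('D')(x, C) = Add(Mul(Mul(x, Add(x, Mul(-1, C))), C), C) = Add(Mul(C, x, Add(x, Mul(-1, C))), C) = Add(C, Mul(C, x, Add(x, Mul(-1, C)))))
A = 2 (A = Add(-4, 6) = 2)
w = 196 (w = Pow(Add(Mul(3, Add(1, Pow(4, 2), Mul(-1, 3, 4))), -1), 2) = Pow(Add(Mul(3, Add(1, 16, -12)), -1), 2) = Pow(Add(Mul(3, 5), -1), 2) = Pow(Add(15, -1), 2) = Pow(14, 2) = 196)
Mul(Add(Add(w, -4), A), Add(7, -3)) = Mul(Add(Add(196, -4), 2), Add(7, -3)) = Mul(Add(192, 2), 4) = Mul(194, 4) = 776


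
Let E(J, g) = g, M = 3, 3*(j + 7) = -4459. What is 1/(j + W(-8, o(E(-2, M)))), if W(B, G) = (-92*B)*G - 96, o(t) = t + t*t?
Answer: 3/21728 ≈ 0.00013807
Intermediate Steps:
j = -4480/3 (j = -7 + (1/3)*(-4459) = -7 - 4459/3 = -4480/3 ≈ -1493.3)
o(t) = t + t**2
W(B, G) = -96 - 92*B*G (W(B, G) = -92*B*G - 96 = -96 - 92*B*G)
1/(j + W(-8, o(E(-2, M)))) = 1/(-4480/3 + (-96 - 92*(-8)*3*(1 + 3))) = 1/(-4480/3 + (-96 - 92*(-8)*3*4)) = 1/(-4480/3 + (-96 - 92*(-8)*12)) = 1/(-4480/3 + (-96 + 8832)) = 1/(-4480/3 + 8736) = 1/(21728/3) = 3/21728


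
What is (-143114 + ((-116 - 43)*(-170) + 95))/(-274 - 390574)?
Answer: 115989/390848 ≈ 0.29676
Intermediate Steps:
(-143114 + ((-116 - 43)*(-170) + 95))/(-274 - 390574) = (-143114 + (-159*(-170) + 95))/(-390848) = (-143114 + (27030 + 95))*(-1/390848) = (-143114 + 27125)*(-1/390848) = -115989*(-1/390848) = 115989/390848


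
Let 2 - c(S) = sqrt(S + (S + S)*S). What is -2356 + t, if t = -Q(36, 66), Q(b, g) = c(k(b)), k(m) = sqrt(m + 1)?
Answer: -2358 + 37**(1/4)*sqrt(1 + 2*sqrt(37)) ≈ -2349.1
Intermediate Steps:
k(m) = sqrt(1 + m)
c(S) = 2 - sqrt(S + 2*S**2) (c(S) = 2 - sqrt(S + (S + S)*S) = 2 - sqrt(S + (2*S)*S) = 2 - sqrt(S + 2*S**2))
Q(b, g) = 2 - sqrt(sqrt(1 + b)*(1 + 2*sqrt(1 + b)))
t = -2 + sqrt(74 + sqrt(37)) (t = -(2 - sqrt(2 + sqrt(1 + 36) + 2*36)) = -(2 - sqrt(2 + sqrt(37) + 72)) = -(2 - sqrt(74 + sqrt(37))) = -2 + sqrt(74 + sqrt(37)) ≈ 6.9489)
-2356 + t = -2356 + (-2 + 37**(1/4)*sqrt(1 + 2*sqrt(37))) = -2358 + 37**(1/4)*sqrt(1 + 2*sqrt(37))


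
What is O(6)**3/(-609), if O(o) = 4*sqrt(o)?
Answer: -128*sqrt(6)/203 ≈ -1.5445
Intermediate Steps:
O(6)**3/(-609) = (4*sqrt(6))**3/(-609) = (384*sqrt(6))*(-1/609) = -128*sqrt(6)/203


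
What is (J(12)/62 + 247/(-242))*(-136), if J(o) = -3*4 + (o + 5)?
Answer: 479536/3751 ≈ 127.84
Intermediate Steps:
J(o) = -7 + o (J(o) = -12 + (5 + o) = -7 + o)
(J(12)/62 + 247/(-242))*(-136) = ((-7 + 12)/62 + 247/(-242))*(-136) = (5*(1/62) + 247*(-1/242))*(-136) = (5/62 - 247/242)*(-136) = -3526/3751*(-136) = 479536/3751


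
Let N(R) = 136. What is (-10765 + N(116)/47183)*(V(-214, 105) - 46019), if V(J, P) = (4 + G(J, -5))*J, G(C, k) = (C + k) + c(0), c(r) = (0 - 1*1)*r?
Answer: 4571323731/47183 ≈ 96885.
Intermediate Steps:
c(r) = -r (c(r) = (0 - 1)*r = -r)
G(C, k) = C + k (G(C, k) = (C + k) - 1*0 = (C + k) + 0 = C + k)
V(J, P) = J*(-1 + J) (V(J, P) = (4 + (J - 5))*J = (4 + (-5 + J))*J = (-1 + J)*J = J*(-1 + J))
(-10765 + N(116)/47183)*(V(-214, 105) - 46019) = (-10765 + 136/47183)*(-214*(-1 - 214) - 46019) = (-10765 + 136*(1/47183))*(-214*(-215) - 46019) = (-10765 + 136/47183)*(46010 - 46019) = -507924859/47183*(-9) = 4571323731/47183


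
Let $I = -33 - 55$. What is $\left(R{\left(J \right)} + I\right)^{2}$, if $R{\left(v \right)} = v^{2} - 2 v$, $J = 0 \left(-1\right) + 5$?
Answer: $5329$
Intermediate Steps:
$J = 5$ ($J = 0 + 5 = 5$)
$I = -88$
$\left(R{\left(J \right)} + I\right)^{2} = \left(5 \left(-2 + 5\right) - 88\right)^{2} = \left(5 \cdot 3 - 88\right)^{2} = \left(15 - 88\right)^{2} = \left(-73\right)^{2} = 5329$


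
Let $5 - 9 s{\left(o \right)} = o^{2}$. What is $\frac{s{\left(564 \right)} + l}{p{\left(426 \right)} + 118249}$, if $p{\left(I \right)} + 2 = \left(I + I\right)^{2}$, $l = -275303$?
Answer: $- \frac{2795818}{7597359} \approx -0.368$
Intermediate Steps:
$p{\left(I \right)} = -2 + 4 I^{2}$ ($p{\left(I \right)} = -2 + \left(I + I\right)^{2} = -2 + \left(2 I\right)^{2} = -2 + 4 I^{2}$)
$s{\left(o \right)} = \frac{5}{9} - \frac{o^{2}}{9}$
$\frac{s{\left(564 \right)} + l}{p{\left(426 \right)} + 118249} = \frac{\left(\frac{5}{9} - \frac{564^{2}}{9}\right) - 275303}{\left(-2 + 4 \cdot 426^{2}\right) + 118249} = \frac{\left(\frac{5}{9} - 35344\right) - 275303}{\left(-2 + 4 \cdot 181476\right) + 118249} = \frac{\left(\frac{5}{9} - 35344\right) - 275303}{\left(-2 + 725904\right) + 118249} = \frac{- \frac{318091}{9} - 275303}{725902 + 118249} = - \frac{2795818}{9 \cdot 844151} = \left(- \frac{2795818}{9}\right) \frac{1}{844151} = - \frac{2795818}{7597359}$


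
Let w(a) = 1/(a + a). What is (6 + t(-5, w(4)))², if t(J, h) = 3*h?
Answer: 2601/64 ≈ 40.641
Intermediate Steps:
w(a) = 1/(2*a)
(6 + t(-5, w(4)))² = (6 + 3*((½)/4))² = (6 + 3*((½)*(¼)))² = (6 + 3*(⅛))² = (6 + 3/8)² = (51/8)² = 2601/64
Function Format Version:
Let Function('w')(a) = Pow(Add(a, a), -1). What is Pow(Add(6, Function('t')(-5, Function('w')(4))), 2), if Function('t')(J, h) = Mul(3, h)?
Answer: Rational(2601, 64) ≈ 40.641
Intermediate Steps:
Function('w')(a) = Mul(Rational(1, 2), Pow(a, -1)) (Function('w')(a) = Pow(Mul(2, a), -1) = Mul(Rational(1, 2), Pow(a, -1)))
Pow(Add(6, Function('t')(-5, Function('w')(4))), 2) = Pow(Add(6, Mul(3, Mul(Rational(1, 2), Pow(4, -1)))), 2) = Pow(Add(6, Mul(3, Mul(Rational(1, 2), Rational(1, 4)))), 2) = Pow(Add(6, Mul(3, Rational(1, 8))), 2) = Pow(Add(6, Rational(3, 8)), 2) = Pow(Rational(51, 8), 2) = Rational(2601, 64)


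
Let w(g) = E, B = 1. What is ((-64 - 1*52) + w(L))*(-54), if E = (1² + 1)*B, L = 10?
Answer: 6156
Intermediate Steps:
E = 2 (E = (1² + 1)*1 = (1 + 1)*1 = 2*1 = 2)
w(g) = 2
((-64 - 1*52) + w(L))*(-54) = ((-64 - 1*52) + 2)*(-54) = ((-64 - 52) + 2)*(-54) = (-116 + 2)*(-54) = -114*(-54) = 6156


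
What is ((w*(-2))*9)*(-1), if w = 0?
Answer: 0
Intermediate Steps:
((w*(-2))*9)*(-1) = ((0*(-2))*9)*(-1) = (0*9)*(-1) = 0*(-1) = 0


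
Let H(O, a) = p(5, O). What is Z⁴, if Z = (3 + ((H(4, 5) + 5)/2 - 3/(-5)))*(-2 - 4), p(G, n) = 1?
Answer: 1536953616/625 ≈ 2.4591e+6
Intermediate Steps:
H(O, a) = 1
Z = -198/5 (Z = (3 + ((1 + 5)/2 - 3/(-5)))*(-2 - 4) = (3 + (6*(½) - 3*(-⅕)))*(-6) = (3 + (3 + ⅗))*(-6) = (3 + 18/5)*(-6) = (33/5)*(-6) = -198/5 ≈ -39.600)
Z⁴ = (-198/5)⁴ = 1536953616/625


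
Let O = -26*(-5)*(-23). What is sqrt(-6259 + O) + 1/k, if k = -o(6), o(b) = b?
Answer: -1/6 + I*sqrt(9249) ≈ -0.16667 + 96.172*I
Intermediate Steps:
O = -2990 (O = 130*(-23) = -2990)
k = -6 (k = -1*6 = -6)
sqrt(-6259 + O) + 1/k = sqrt(-6259 - 2990) + 1/(-6) = sqrt(-9249) - 1/6 = I*sqrt(9249) - 1/6 = -1/6 + I*sqrt(9249)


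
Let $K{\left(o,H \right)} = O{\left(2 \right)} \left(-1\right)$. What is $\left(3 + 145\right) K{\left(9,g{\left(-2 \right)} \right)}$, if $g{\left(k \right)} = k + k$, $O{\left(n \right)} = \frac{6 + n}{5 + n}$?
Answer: $- \frac{1184}{7} \approx -169.14$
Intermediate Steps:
$O{\left(n \right)} = \frac{6 + n}{5 + n}$
$g{\left(k \right)} = 2 k$
$K{\left(o,H \right)} = - \frac{8}{7}$ ($K{\left(o,H \right)} = \frac{6 + 2}{5 + 2} \left(-1\right) = \frac{1}{7} \cdot 8 \left(-1\right) = \frac{8}{7} \left(-1\right) = - \frac{8}{7}$)
$\left(3 + 145\right) K{\left(9,g{\left(-2 \right)} \right)} = \left(3 + 145\right) \left(- \frac{8}{7}\right) = 148 \left(- \frac{8}{7}\right) = - \frac{1184}{7}$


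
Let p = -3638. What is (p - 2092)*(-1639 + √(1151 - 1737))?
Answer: 9391470 - 5730*I*√586 ≈ 9.3915e+6 - 1.3871e+5*I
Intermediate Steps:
(p - 2092)*(-1639 + √(1151 - 1737)) = (-3638 - 2092)*(-1639 + √(1151 - 1737)) = -5730*(-1639 + √(-586)) = -5730*(-1639 + I*√586) = 9391470 - 5730*I*√586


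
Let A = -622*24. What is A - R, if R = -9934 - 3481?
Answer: -1513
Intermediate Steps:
A = -14928
R = -13415
A - R = -14928 - 1*(-13415) = -14928 + 13415 = -1513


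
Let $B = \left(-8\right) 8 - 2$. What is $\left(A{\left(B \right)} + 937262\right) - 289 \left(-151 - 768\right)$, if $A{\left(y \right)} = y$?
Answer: $1202787$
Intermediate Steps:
$B = -66$ ($B = -64 - 2 = -66$)
$\left(A{\left(B \right)} + 937262\right) - 289 \left(-151 - 768\right) = \left(-66 + 937262\right) - 289 \left(-151 - 768\right) = 937196 - -265591 = 937196 + 265591 = 1202787$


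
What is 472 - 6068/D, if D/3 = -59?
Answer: 89612/177 ≈ 506.28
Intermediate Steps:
D = -177 (D = 3*(-59) = -177)
472 - 6068/D = 472 - 6068/(-177) = 472 - 6068*(-1)/177 = 472 - 41*(-148/177) = 472 + 6068/177 = 89612/177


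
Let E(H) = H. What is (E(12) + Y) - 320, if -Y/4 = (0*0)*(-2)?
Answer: -308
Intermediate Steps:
Y = 0 (Y = -4*0*0*(-2) = -0*(-2) = -4*0 = 0)
(E(12) + Y) - 320 = (12 + 0) - 320 = 12 - 320 = -308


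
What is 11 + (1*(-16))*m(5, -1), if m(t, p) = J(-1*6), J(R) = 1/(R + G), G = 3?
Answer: 49/3 ≈ 16.333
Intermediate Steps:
J(R) = 1/(3 + R) (J(R) = 1/(R + 3) = 1/(3 + R))
m(t, p) = -⅓ (m(t, p) = 1/(3 - 1*6) = 1/(3 - 6) = 1/(-3) = -⅓)
11 + (1*(-16))*m(5, -1) = 11 + (1*(-16))*(-⅓) = 11 - 16*(-⅓) = 11 + 16/3 = 49/3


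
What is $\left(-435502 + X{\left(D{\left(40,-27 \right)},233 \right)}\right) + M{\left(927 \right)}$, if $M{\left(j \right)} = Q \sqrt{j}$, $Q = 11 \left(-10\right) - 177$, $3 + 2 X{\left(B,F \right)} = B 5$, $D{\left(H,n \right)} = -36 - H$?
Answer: $- \frac{871387}{2} - 861 \sqrt{103} \approx -4.4443 \cdot 10^{5}$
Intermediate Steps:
$X{\left(B,F \right)} = - \frac{3}{2} + \frac{5 B}{2}$ ($X{\left(B,F \right)} = - \frac{3}{2} + \frac{B 5}{2} = - \frac{3}{2} + \frac{5 B}{2}$)
$Q = -287$ ($Q = -110 - 177 = -287$)
$M{\left(j \right)} = - 287 \sqrt{j}$
$\left(-435502 + X{\left(D{\left(40,-27 \right)},233 \right)}\right) + M{\left(927 \right)} = \left(-435502 + \left(- \frac{3}{2} + \frac{5 \left(-36 - 40\right)}{2}\right)\right) - 287 \sqrt{927} = \left(-435502 + \left(- \frac{3}{2} + \frac{5 \left(-36 - 40\right)}{2}\right)\right) - 287 \cdot 3 \sqrt{103} = \left(-435502 + \left(- \frac{3}{2} + \frac{5}{2} \left(-76\right)\right)\right) - 861 \sqrt{103} = \left(-435502 - \frac{383}{2}\right) - 861 \sqrt{103} = - \frac{871387}{2} - 861 \sqrt{103}$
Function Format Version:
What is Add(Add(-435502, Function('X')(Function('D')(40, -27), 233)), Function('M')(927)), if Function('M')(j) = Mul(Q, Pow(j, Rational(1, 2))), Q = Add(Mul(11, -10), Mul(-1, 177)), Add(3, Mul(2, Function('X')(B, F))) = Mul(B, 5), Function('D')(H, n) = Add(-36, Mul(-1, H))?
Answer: Add(Rational(-871387, 2), Mul(-861, Pow(103, Rational(1, 2)))) ≈ -4.4443e+5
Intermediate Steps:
Function('X')(B, F) = Add(Rational(-3, 2), Mul(Rational(5, 2), B)) (Function('X')(B, F) = Add(Rational(-3, 2), Mul(Rational(1, 2), Mul(B, 5))) = Add(Rational(-3, 2), Mul(Rational(1, 2), Mul(5, B))) = Add(Rational(-3, 2), Mul(Rational(5, 2), B)))
Q = -287 (Q = Add(-110, -177) = -287)
Function('M')(j) = Mul(-287, Pow(j, Rational(1, 2)))
Add(Add(-435502, Function('X')(Function('D')(40, -27), 233)), Function('M')(927)) = Add(Add(-435502, Add(Rational(-3, 2), Mul(Rational(5, 2), Add(-36, Mul(-1, 40))))), Mul(-287, Pow(927, Rational(1, 2)))) = Add(Add(-435502, Add(Rational(-3, 2), Mul(Rational(5, 2), Add(-36, -40)))), Mul(-287, Mul(3, Pow(103, Rational(1, 2))))) = Add(Add(-435502, Add(Rational(-3, 2), Mul(Rational(5, 2), -76))), Mul(-861, Pow(103, Rational(1, 2)))) = Add(Add(-435502, Add(Rational(-3, 2), -190)), Mul(-861, Pow(103, Rational(1, 2)))) = Add(Add(-435502, Rational(-383, 2)), Mul(-861, Pow(103, Rational(1, 2)))) = Add(Rational(-871387, 2), Mul(-861, Pow(103, Rational(1, 2))))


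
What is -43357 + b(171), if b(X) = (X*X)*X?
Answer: 4956854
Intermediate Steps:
b(X) = X**3 (b(X) = X**2*X = X**3)
-43357 + b(171) = -43357 + 171**3 = -43357 + 5000211 = 4956854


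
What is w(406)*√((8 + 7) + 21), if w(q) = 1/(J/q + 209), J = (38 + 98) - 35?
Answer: 2436/84955 ≈ 0.028674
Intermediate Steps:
J = 101 (J = 136 - 35 = 101)
w(q) = 1/(209 + 101/q) (w(q) = 1/(101/q + 209) = 1/(209 + 101/q))
w(406)*√((8 + 7) + 21) = (406/(101 + 209*406))*√((8 + 7) + 21) = (406/(101 + 84854))*√(15 + 21) = (406/84955)*√36 = (406*(1/84955))*6 = (406/84955)*6 = 2436/84955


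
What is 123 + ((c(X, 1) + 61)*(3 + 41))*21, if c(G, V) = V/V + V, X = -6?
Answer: 58335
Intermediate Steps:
c(G, V) = 1 + V
123 + ((c(X, 1) + 61)*(3 + 41))*21 = 123 + (((1 + 1) + 61)*(3 + 41))*21 = 123 + ((2 + 61)*44)*21 = 123 + (63*44)*21 = 123 + 2772*21 = 123 + 58212 = 58335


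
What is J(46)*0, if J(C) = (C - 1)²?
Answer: 0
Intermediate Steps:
J(C) = (-1 + C)²
J(46)*0 = (-1 + 46)²*0 = 45²*0 = 2025*0 = 0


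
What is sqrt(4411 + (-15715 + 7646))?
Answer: I*sqrt(3658) ≈ 60.481*I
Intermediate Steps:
sqrt(4411 + (-15715 + 7646)) = sqrt(4411 - 8069) = sqrt(-3658) = I*sqrt(3658)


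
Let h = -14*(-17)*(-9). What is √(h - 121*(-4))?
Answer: I*√1658 ≈ 40.719*I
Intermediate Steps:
h = -2142 (h = 238*(-9) = -2142)
√(h - 121*(-4)) = √(-2142 - 121*(-4)) = √(-2142 + 484) = √(-1658) = I*√1658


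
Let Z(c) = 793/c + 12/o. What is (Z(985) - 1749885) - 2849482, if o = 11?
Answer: -49834120902/10835 ≈ -4.5994e+6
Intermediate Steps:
Z(c) = 12/11 + 793/c (Z(c) = 793/c + 12/11 = 12/11 + 793/c)
(Z(985) - 1749885) - 2849482 = ((12/11 + 793/985) - 1749885) - 2849482 = (20543/10835 - 1749885) - 2849482 = -18959983432/10835 - 2849482 = -49834120902/10835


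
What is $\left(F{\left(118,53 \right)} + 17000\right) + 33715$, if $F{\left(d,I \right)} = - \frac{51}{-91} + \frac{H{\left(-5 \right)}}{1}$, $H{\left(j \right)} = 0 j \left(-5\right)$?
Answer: $\frac{4615116}{91} \approx 50716.0$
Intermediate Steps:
$H{\left(j \right)} = 0$ ($H{\left(j \right)} = 0 \left(-5\right) = 0$)
$F{\left(d,I \right)} = \frac{51}{91}$ ($F{\left(d,I \right)} = - \frac{51}{-91} + \frac{0}{1} = \left(-51\right) \left(- \frac{1}{91}\right) + 0 \cdot 1 = \frac{51}{91} + 0 = \frac{51}{91}$)
$\left(F{\left(118,53 \right)} + 17000\right) + 33715 = \left(\frac{51}{91} + 17000\right) + 33715 = \frac{1547051}{91} + 33715 = \frac{4615116}{91}$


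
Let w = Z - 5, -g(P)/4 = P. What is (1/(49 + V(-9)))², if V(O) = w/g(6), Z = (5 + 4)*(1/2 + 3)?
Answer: 2304/5285401 ≈ 0.00043592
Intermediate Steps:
Z = 63/2 (Z = 9*(1*(½) + 3) = 9*(½ + 3) = 9*(7/2) = 63/2 ≈ 31.500)
g(P) = -4*P
w = 53/2 (w = 63/2 - 5 = 53/2 ≈ 26.500)
V(O) = -53/48 (V(O) = 53/(2*((-4*6))) = (53/2)/(-24) = (53/2)*(-1/24) = -53/48)
(1/(49 + V(-9)))² = (1/(49 - 53/48))² = (1/(2299/48))² = (48/2299)² = 2304/5285401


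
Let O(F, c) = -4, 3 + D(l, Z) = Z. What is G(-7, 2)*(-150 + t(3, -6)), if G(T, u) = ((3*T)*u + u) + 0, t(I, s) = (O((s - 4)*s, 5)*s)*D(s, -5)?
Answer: 13680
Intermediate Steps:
D(l, Z) = -3 + Z
t(I, s) = 32*s (t(I, s) = (-4*s)*(-3 - 5) = -4*s*(-8) = 32*s)
G(T, u) = u + 3*T*u (G(T, u) = (3*T*u + u) + 0 = (u + 3*T*u) + 0 = u + 3*T*u)
G(-7, 2)*(-150 + t(3, -6)) = (2*(1 + 3*(-7)))*(-150 + 32*(-6)) = (2*(1 - 21))*(-150 - 192) = (2*(-20))*(-342) = -40*(-342) = 13680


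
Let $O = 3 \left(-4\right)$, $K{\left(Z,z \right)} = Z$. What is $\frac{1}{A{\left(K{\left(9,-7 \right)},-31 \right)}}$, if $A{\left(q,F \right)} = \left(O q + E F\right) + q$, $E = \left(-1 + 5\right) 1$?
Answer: $- \frac{1}{223} \approx -0.0044843$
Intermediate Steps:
$E = 4$ ($E = 4 \cdot 1 = 4$)
$O = -12$
$A{\left(q,F \right)} = - 11 q + 4 F$ ($A{\left(q,F \right)} = \left(- 12 q + 4 F\right) + q = - 11 q + 4 F$)
$\frac{1}{A{\left(K{\left(9,-7 \right)},-31 \right)}} = \frac{1}{\left(-11\right) 9 + 4 \left(-31\right)} = \frac{1}{-99 - 124} = \frac{1}{-223} = - \frac{1}{223}$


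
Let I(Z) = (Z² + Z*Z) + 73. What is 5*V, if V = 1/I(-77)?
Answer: 5/11931 ≈ 0.00041908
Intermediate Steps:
I(Z) = 73 + 2*Z² (I(Z) = (Z² + Z²) + 73 = 2*Z² + 73 = 73 + 2*Z²)
V = 1/11931 (V = 1/(73 + 2*(-77)²) = 1/(73 + 2*5929) = 1/(73 + 11858) = 1/11931 ≈ 8.3815e-5)
5*V = 5*(1/11931) = 5/11931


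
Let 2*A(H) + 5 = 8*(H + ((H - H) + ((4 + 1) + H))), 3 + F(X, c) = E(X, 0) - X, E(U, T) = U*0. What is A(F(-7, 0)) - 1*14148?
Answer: -28197/2 ≈ -14099.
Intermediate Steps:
E(U, T) = 0
F(X, c) = -3 - X (F(X, c) = -3 + (0 - X) = -3 - X)
A(H) = 35/2 + 8*H (A(H) = -5/2 + (8*(H + ((H - H) + ((4 + 1) + H))))/2 = -5/2 + (8*(H + (0 + (5 + H))))/2 = -5/2 + (8*(H + (5 + H)))/2 = -5/2 + (8*(5 + 2*H))/2 = -5/2 + (40 + 16*H)/2 = -5/2 + (20 + 8*H) = 35/2 + 8*H)
A(F(-7, 0)) - 1*14148 = (35/2 + 8*(-3 - 1*(-7))) - 1*14148 = (35/2 + 8*(-3 + 7)) - 14148 = (35/2 + 8*4) - 14148 = (35/2 + 32) - 14148 = 99/2 - 14148 = -28197/2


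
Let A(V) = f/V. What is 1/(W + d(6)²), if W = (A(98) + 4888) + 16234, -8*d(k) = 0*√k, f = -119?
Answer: 14/295691 ≈ 4.7347e-5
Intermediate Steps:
A(V) = -119/V
d(k) = 0 (d(k) = -0*√k = -⅛*0 = 0)
W = 295691/14 (W = (-119/98 + 4888) + 16234 = (-119*1/98 + 4888) + 16234 = (-17/14 + 4888) + 16234 = 68415/14 + 16234 = 295691/14 ≈ 21121.)
1/(W + d(6)²) = 1/(295691/14 + 0²) = 1/(295691/14 + 0) = 1/(295691/14) = 14/295691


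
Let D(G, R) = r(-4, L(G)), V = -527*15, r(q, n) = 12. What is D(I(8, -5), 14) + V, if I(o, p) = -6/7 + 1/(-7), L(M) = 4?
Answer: -7893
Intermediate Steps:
I(o, p) = -1 (I(o, p) = -6*1/7 + 1*(-1/7) = -6/7 - 1/7 = -1)
V = -7905
D(G, R) = 12
D(I(8, -5), 14) + V = 12 - 7905 = -7893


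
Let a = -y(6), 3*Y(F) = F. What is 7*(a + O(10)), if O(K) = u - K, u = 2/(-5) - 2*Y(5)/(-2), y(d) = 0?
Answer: -917/15 ≈ -61.133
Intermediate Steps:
Y(F) = F/3
u = 19/15 (u = 2/(-5) - 2*5/3/(-2) = 2*(-⅕) - 2*5/3*(-½) = -⅖ - 10/3*(-½) = -⅖ + 5/3 = 19/15 ≈ 1.2667)
O(K) = 19/15 - K
a = 0 (a = -1*0 = 0)
7*(a + O(10)) = 7*(0 + (19/15 - 1*10)) = 7*(0 + (19/15 - 10)) = 7*(0 - 131/15) = 7*(-131/15) = -917/15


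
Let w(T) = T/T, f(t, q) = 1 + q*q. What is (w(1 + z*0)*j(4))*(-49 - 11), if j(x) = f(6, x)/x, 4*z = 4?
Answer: -255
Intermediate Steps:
z = 1 (z = (1/4)*4 = 1)
f(t, q) = 1 + q**2
w(T) = 1
j(x) = (1 + x**2)/x
(w(1 + z*0)*j(4))*(-49 - 11) = (1*(4 + 1/4))*(-49 - 11) = (1*(4 + 1/4))*(-60) = (1*(17/4))*(-60) = (17/4)*(-60) = -255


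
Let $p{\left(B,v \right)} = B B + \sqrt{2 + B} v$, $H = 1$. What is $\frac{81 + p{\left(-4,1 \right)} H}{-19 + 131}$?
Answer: $\frac{97}{112} + \frac{i \sqrt{2}}{112} \approx 0.86607 + 0.012627 i$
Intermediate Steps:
$p{\left(B,v \right)} = B^{2} + v \sqrt{2 + B}$
$\frac{81 + p{\left(-4,1 \right)} H}{-19 + 131} = \frac{81 + \left(\left(-4\right)^{2} + 1 \sqrt{2 - 4}\right) 1}{-19 + 131} = \frac{81 + \left(16 + 1 \sqrt{-2}\right) 1}{112} = \frac{81 + \left(16 + 1 i \sqrt{2}\right) 1}{112} = \frac{81 + \left(16 + i \sqrt{2}\right) 1}{112} = \frac{81 + \left(16 + i \sqrt{2}\right)}{112} = \frac{97 + i \sqrt{2}}{112} = \frac{97}{112} + \frac{i \sqrt{2}}{112}$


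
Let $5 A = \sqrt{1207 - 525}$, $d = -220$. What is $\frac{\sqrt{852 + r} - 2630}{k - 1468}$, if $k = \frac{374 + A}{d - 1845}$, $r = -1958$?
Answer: $\frac{2630 - i \sqrt{1106}}{\frac{3031794}{2065} + \frac{\sqrt{682}}{10325}} \approx 1.7913 - 0.022652 i$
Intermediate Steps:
$A = \frac{\sqrt{682}}{5}$ ($A = \frac{\sqrt{1207 - 525}}{5} = \frac{\sqrt{682}}{5} \approx 5.223$)
$k = - \frac{374}{2065} - \frac{\sqrt{682}}{10325}$ ($k = \frac{374 + \frac{\sqrt{682}}{5}}{-220 - 1845} = \frac{374 + \frac{\sqrt{682}}{5}}{-2065} = \left(374 + \frac{\sqrt{682}}{5}\right) \left(- \frac{1}{2065}\right) = - \frac{374}{2065} - \frac{\sqrt{682}}{10325} \approx -0.18364$)
$\frac{\sqrt{852 + r} - 2630}{k - 1468} = \frac{\sqrt{852 - 1958} - 2630}{\left(- \frac{374}{2065} - \frac{\sqrt{682}}{10325}\right) - 1468} = \frac{\sqrt{-1106} - 2630}{- \frac{3031794}{2065} - \frac{\sqrt{682}}{10325}} = \frac{i \sqrt{1106} - 2630}{- \frac{3031794}{2065} - \frac{\sqrt{682}}{10325}} = \frac{-2630 + i \sqrt{1106}}{- \frac{3031794}{2065} - \frac{\sqrt{682}}{10325}}$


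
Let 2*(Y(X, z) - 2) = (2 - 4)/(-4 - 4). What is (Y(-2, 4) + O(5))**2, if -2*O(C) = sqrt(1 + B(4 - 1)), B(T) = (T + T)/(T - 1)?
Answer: 81/64 ≈ 1.2656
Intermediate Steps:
B(T) = 2*T/(-1 + T) (B(T) = (2*T)/(-1 + T) = 2*T/(-1 + T))
Y(X, z) = 17/8 (Y(X, z) = 2 + ((2 - 4)/(-4 - 4))/2 = 2 + (-2/(-8))/2 = 2 + (-2*(-1/8))/2 = 2 + (1/2)*(1/4) = 2 + 1/8 = 17/8)
O(C) = -1 (O(C) = -sqrt(1 + 2*(4 - 1)/(-1 + (4 - 1)))/2 = -sqrt(1 + 2*3/(-1 + 3))/2 = -sqrt(1 + 2*3/2)/2 = -sqrt(1 + 2*3*(1/2))/2 = -sqrt(1 + 3)/2 = -sqrt(4)/2 = -1/2*2 = -1)
(Y(-2, 4) + O(5))**2 = (17/8 - 1)**2 = (9/8)**2 = 81/64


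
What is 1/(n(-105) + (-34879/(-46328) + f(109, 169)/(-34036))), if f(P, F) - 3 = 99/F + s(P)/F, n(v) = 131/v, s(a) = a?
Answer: -538089759480/266285833291 ≈ -2.0207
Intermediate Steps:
f(P, F) = 3 + 99/F + P/F (f(P, F) = 3 + (99/F + P/F) = 3 + 99/F + P/F)
1/(n(-105) + (-34879/(-46328) + f(109, 169)/(-34036))) = 1/(131/(-105) + (-34879/(-46328) + ((99 + 109 + 3*169)/169)/(-34036))) = 1/(131*(-1/105) + (-34879*(-1/46328) + ((99 + 109 + 507)/169)*(-1/34036))) = 1/(-131/105 + (34879/46328 + ((1/169)*715)*(-1/34036))) = 1/(-131/105 + (34879/46328 + (55/13)*(-1/34036))) = 1/(-131/105 + (34879/46328 - 55/442468)) = 1/(-131/105 + 3857573333/5124664376) = 1/(-266285833291/538089759480) = -538089759480/266285833291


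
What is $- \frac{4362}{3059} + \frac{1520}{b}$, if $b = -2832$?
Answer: $- \frac{1062679}{541443} \approx -1.9627$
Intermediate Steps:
$- \frac{4362}{3059} + \frac{1520}{b} = - \frac{4362}{3059} + \frac{1520}{-2832} = \left(-4362\right) \frac{1}{3059} + 1520 \left(- \frac{1}{2832}\right) = - \frac{4362}{3059} - \frac{95}{177} = - \frac{1062679}{541443}$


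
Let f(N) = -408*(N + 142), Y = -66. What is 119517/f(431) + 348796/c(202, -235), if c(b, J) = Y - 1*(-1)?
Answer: -27183564223/5065320 ≈ -5366.6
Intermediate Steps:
c(b, J) = -65 (c(b, J) = -66 - 1*(-1) = -66 + 1 = -65)
f(N) = -57936 - 408*N (f(N) = -408*(142 + N) = -57936 - 408*N)
119517/f(431) + 348796/c(202, -235) = 119517/(-57936 - 408*431) + 348796/(-65) = 119517/(-57936 - 175848) + 348796*(-1/65) = 119517/(-233784) - 348796/65 = 119517*(-1/233784) - 348796/65 = -39839/77928 - 348796/65 = -27183564223/5065320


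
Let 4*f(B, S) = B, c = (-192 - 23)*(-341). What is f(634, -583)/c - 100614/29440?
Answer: -737184917/215839360 ≈ -3.4154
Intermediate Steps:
c = 73315 (c = -215*(-341) = 73315)
f(B, S) = B/4
f(634, -583)/c - 100614/29440 = ((¼)*634)/73315 - 100614/29440 = (317/2)*(1/73315) - 100614*1/29440 = 317/146630 - 50307/14720 = -737184917/215839360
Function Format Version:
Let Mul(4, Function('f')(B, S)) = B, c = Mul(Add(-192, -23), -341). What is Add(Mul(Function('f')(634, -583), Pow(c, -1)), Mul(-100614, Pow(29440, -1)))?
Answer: Rational(-737184917, 215839360) ≈ -3.4154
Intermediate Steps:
c = 73315 (c = Mul(-215, -341) = 73315)
Function('f')(B, S) = Mul(Rational(1, 4), B)
Add(Mul(Function('f')(634, -583), Pow(c, -1)), Mul(-100614, Pow(29440, -1))) = Add(Mul(Mul(Rational(1, 4), 634), Pow(73315, -1)), Mul(-100614, Pow(29440, -1))) = Add(Mul(Rational(317, 2), Rational(1, 73315)), Mul(-100614, Rational(1, 29440))) = Add(Rational(317, 146630), Rational(-50307, 14720)) = Rational(-737184917, 215839360)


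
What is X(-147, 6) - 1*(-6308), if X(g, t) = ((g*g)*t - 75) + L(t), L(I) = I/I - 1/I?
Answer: 815327/6 ≈ 1.3589e+5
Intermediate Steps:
L(I) = 1 - 1/I
X(g, t) = -75 + t*g² + (-1 + t)/t (X(g, t) = ((g*g)*t - 75) + (-1 + t)/t = (g²*t - 75) + (-1 + t)/t = (t*g² - 75) + (-1 + t)/t = (-75 + t*g²) + (-1 + t)/t = -75 + t*g² + (-1 + t)/t)
X(-147, 6) - 1*(-6308) = (-74 - 1/6 + 6*(-147)²) - 1*(-6308) = (-74 - 1*⅙ + 6*21609) + 6308 = (-74 - ⅙ + 129654) + 6308 = 777479/6 + 6308 = 815327/6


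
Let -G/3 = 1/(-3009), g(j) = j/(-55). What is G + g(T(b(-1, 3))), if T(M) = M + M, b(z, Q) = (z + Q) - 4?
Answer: 4067/55165 ≈ 0.073724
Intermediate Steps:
b(z, Q) = -4 + Q + z (b(z, Q) = (Q + z) - 4 = -4 + Q + z)
T(M) = 2*M
g(j) = -j/55 (g(j) = j*(-1/55) = -j/55)
G = 1/1003 (G = -3/(-3009) = -3*(-1/3009) = 1/1003 ≈ 0.00099701)
G + g(T(b(-1, 3))) = 1/1003 - 2*(-4 + 3 - 1)/55 = 1/1003 - 2*(-2)/55 = 1/1003 - 1/55*(-4) = 1/1003 + 4/55 = 4067/55165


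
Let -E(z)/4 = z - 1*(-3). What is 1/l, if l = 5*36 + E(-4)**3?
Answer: 1/244 ≈ 0.0040984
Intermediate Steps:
E(z) = -12 - 4*z (E(z) = -4*(z - 1*(-3)) = -4*(z + 3) = -4*(3 + z) = -12 - 4*z)
l = 244 (l = 5*36 + (-12 - 4*(-4))**3 = 180 + (-12 + 16)**3 = 180 + 4**3 = 180 + 64 = 244)
1/l = 1/244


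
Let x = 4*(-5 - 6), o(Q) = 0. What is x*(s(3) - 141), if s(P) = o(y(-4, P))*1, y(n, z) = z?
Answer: 6204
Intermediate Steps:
s(P) = 0 (s(P) = 0*1 = 0)
x = -44 (x = 4*(-11) = -44)
x*(s(3) - 141) = -44*(0 - 141) = -44*(-141) = 6204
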